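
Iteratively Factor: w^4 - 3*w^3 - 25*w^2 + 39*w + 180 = (w + 3)*(w^3 - 6*w^2 - 7*w + 60) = (w - 5)*(w + 3)*(w^2 - w - 12) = (w - 5)*(w - 4)*(w + 3)*(w + 3)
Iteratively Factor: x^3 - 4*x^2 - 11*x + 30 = (x - 2)*(x^2 - 2*x - 15) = (x - 5)*(x - 2)*(x + 3)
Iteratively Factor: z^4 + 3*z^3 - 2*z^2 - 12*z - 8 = (z - 2)*(z^3 + 5*z^2 + 8*z + 4) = (z - 2)*(z + 2)*(z^2 + 3*z + 2) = (z - 2)*(z + 1)*(z + 2)*(z + 2)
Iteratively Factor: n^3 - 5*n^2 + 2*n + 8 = (n + 1)*(n^2 - 6*n + 8) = (n - 4)*(n + 1)*(n - 2)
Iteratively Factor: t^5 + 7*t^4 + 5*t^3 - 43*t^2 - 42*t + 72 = (t + 4)*(t^4 + 3*t^3 - 7*t^2 - 15*t + 18) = (t + 3)*(t + 4)*(t^3 - 7*t + 6) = (t + 3)^2*(t + 4)*(t^2 - 3*t + 2) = (t - 2)*(t + 3)^2*(t + 4)*(t - 1)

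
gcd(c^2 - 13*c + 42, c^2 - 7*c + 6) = c - 6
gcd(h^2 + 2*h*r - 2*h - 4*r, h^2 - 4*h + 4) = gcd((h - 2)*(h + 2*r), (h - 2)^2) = h - 2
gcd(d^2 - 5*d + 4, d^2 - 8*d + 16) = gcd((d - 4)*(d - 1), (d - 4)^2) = d - 4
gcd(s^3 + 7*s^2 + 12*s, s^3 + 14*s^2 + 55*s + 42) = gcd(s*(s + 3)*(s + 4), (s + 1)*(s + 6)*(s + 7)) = 1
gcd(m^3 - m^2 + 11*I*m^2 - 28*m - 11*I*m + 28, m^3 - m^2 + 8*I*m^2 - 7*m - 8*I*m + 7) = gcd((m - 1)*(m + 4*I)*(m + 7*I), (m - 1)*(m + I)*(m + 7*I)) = m^2 + m*(-1 + 7*I) - 7*I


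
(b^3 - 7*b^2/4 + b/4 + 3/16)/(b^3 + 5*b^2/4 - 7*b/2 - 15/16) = (2*b - 1)/(2*b + 5)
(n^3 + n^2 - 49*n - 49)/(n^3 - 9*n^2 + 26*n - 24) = (n^3 + n^2 - 49*n - 49)/(n^3 - 9*n^2 + 26*n - 24)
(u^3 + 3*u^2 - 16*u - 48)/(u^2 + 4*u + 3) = (u^2 - 16)/(u + 1)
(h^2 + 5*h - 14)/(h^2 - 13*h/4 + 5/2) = 4*(h + 7)/(4*h - 5)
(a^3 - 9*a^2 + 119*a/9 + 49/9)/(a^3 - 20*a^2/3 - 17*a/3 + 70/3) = (9*a^2 - 18*a - 7)/(3*(3*a^2 + a - 10))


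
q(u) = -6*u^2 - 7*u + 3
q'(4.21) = -57.52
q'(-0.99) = 4.88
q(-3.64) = -51.02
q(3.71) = -105.55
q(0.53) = -2.40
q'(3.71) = -51.52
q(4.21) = -132.81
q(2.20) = -41.44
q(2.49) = -51.63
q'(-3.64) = 36.68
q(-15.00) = -1242.00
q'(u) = -12*u - 7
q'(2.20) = -33.40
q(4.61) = -156.78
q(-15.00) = -1242.00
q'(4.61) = -62.32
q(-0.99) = 4.05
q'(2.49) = -36.88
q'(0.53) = -13.36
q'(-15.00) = 173.00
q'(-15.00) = 173.00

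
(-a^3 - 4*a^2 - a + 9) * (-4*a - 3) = 4*a^4 + 19*a^3 + 16*a^2 - 33*a - 27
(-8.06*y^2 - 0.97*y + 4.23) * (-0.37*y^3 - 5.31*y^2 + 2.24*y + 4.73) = 2.9822*y^5 + 43.1575*y^4 - 14.4688*y^3 - 62.7579*y^2 + 4.8871*y + 20.0079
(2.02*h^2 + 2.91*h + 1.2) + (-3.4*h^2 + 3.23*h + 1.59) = -1.38*h^2 + 6.14*h + 2.79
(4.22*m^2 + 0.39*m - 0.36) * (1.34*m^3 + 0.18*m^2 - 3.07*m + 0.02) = 5.6548*m^5 + 1.2822*m^4 - 13.3676*m^3 - 1.1777*m^2 + 1.113*m - 0.0072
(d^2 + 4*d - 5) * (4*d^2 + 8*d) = 4*d^4 + 24*d^3 + 12*d^2 - 40*d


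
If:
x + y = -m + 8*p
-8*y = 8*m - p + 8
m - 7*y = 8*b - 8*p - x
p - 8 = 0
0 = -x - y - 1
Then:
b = 81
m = 65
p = 8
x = 64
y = -65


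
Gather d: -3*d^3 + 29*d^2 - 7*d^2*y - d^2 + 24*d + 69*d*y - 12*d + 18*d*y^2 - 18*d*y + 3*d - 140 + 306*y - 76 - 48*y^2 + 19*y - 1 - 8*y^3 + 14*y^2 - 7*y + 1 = -3*d^3 + d^2*(28 - 7*y) + d*(18*y^2 + 51*y + 15) - 8*y^3 - 34*y^2 + 318*y - 216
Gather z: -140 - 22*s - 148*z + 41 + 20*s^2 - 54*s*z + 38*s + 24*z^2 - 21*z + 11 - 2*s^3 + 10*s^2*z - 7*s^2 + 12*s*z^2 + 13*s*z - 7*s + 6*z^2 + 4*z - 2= -2*s^3 + 13*s^2 + 9*s + z^2*(12*s + 30) + z*(10*s^2 - 41*s - 165) - 90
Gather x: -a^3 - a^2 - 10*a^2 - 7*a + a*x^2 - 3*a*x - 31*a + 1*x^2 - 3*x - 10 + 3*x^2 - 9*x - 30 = -a^3 - 11*a^2 - 38*a + x^2*(a + 4) + x*(-3*a - 12) - 40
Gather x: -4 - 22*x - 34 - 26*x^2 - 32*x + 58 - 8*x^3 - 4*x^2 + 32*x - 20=-8*x^3 - 30*x^2 - 22*x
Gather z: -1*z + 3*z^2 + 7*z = 3*z^2 + 6*z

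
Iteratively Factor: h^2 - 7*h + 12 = (h - 3)*(h - 4)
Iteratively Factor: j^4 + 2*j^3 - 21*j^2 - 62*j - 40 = (j - 5)*(j^3 + 7*j^2 + 14*j + 8) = (j - 5)*(j + 1)*(j^2 + 6*j + 8) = (j - 5)*(j + 1)*(j + 2)*(j + 4)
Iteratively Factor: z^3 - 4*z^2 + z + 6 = (z - 2)*(z^2 - 2*z - 3) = (z - 2)*(z + 1)*(z - 3)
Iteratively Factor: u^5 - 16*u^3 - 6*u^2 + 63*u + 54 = (u + 3)*(u^4 - 3*u^3 - 7*u^2 + 15*u + 18) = (u - 3)*(u + 3)*(u^3 - 7*u - 6) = (u - 3)*(u + 2)*(u + 3)*(u^2 - 2*u - 3) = (u - 3)*(u + 1)*(u + 2)*(u + 3)*(u - 3)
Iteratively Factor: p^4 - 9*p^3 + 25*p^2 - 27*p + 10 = (p - 5)*(p^3 - 4*p^2 + 5*p - 2) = (p - 5)*(p - 1)*(p^2 - 3*p + 2) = (p - 5)*(p - 2)*(p - 1)*(p - 1)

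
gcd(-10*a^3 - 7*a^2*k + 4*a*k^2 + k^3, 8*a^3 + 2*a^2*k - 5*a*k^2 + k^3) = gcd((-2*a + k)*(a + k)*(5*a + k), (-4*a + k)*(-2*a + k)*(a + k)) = 2*a^2 + a*k - k^2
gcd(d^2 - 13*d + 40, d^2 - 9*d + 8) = d - 8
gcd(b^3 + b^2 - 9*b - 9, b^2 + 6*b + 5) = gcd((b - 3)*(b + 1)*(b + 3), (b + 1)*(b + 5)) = b + 1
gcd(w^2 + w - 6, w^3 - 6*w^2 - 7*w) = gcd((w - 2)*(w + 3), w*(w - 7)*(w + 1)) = 1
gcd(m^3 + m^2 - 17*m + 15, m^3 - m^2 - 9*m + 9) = m^2 - 4*m + 3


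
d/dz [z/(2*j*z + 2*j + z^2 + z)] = 2*j/(2*j*z + 2*j + z^2 + z)^2 - z^2/(2*j*z + 2*j + z^2 + z)^2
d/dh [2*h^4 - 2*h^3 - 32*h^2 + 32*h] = 8*h^3 - 6*h^2 - 64*h + 32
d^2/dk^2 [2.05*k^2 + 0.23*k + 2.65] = 4.10000000000000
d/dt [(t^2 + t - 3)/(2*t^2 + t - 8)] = (-t^2 - 4*t - 5)/(4*t^4 + 4*t^3 - 31*t^2 - 16*t + 64)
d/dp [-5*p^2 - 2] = -10*p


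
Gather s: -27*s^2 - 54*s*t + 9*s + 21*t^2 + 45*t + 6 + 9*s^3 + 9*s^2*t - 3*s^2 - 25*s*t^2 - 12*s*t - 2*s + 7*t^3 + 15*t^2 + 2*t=9*s^3 + s^2*(9*t - 30) + s*(-25*t^2 - 66*t + 7) + 7*t^3 + 36*t^2 + 47*t + 6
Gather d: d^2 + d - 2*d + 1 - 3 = d^2 - d - 2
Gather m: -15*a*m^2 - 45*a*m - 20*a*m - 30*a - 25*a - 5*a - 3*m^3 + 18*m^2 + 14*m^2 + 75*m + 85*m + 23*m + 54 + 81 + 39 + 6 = -60*a - 3*m^3 + m^2*(32 - 15*a) + m*(183 - 65*a) + 180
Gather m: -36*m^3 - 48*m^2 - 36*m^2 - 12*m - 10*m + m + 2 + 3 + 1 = -36*m^3 - 84*m^2 - 21*m + 6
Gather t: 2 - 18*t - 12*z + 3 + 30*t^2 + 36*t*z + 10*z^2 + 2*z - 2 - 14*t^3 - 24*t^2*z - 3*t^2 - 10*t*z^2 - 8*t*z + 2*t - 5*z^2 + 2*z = -14*t^3 + t^2*(27 - 24*z) + t*(-10*z^2 + 28*z - 16) + 5*z^2 - 8*z + 3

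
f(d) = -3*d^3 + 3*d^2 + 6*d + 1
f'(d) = -9*d^2 + 6*d + 6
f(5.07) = -282.44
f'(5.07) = -194.92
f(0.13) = 1.82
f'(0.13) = 6.63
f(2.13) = -1.60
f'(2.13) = -22.05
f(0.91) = 6.68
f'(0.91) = 4.01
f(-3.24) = 115.09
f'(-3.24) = -107.92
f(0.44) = 3.97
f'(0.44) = 6.90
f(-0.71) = -0.67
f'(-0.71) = -2.80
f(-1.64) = 12.46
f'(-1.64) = -28.05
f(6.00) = -503.00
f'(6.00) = -282.00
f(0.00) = 1.00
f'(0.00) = 6.00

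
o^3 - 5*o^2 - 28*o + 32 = (o - 8)*(o - 1)*(o + 4)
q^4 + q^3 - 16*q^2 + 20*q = q*(q - 2)^2*(q + 5)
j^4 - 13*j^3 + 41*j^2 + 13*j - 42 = (j - 7)*(j - 6)*(j - 1)*(j + 1)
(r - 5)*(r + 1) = r^2 - 4*r - 5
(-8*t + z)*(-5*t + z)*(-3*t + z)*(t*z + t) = -120*t^4*z - 120*t^4 + 79*t^3*z^2 + 79*t^3*z - 16*t^2*z^3 - 16*t^2*z^2 + t*z^4 + t*z^3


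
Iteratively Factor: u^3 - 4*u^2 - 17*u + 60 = (u + 4)*(u^2 - 8*u + 15) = (u - 3)*(u + 4)*(u - 5)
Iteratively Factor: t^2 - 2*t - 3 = (t - 3)*(t + 1)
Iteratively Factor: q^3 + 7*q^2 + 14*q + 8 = (q + 4)*(q^2 + 3*q + 2) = (q + 2)*(q + 4)*(q + 1)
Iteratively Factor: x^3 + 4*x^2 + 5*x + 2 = (x + 2)*(x^2 + 2*x + 1) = (x + 1)*(x + 2)*(x + 1)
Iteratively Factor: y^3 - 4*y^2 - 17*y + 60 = (y - 5)*(y^2 + y - 12) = (y - 5)*(y + 4)*(y - 3)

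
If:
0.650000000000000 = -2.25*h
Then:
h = -0.29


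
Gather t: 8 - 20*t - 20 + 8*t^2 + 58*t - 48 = 8*t^2 + 38*t - 60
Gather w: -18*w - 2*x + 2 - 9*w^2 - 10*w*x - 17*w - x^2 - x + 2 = -9*w^2 + w*(-10*x - 35) - x^2 - 3*x + 4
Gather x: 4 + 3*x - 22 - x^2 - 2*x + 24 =-x^2 + x + 6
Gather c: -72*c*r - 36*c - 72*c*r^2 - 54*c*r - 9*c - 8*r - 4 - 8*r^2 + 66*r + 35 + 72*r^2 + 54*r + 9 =c*(-72*r^2 - 126*r - 45) + 64*r^2 + 112*r + 40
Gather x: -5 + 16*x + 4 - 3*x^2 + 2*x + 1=-3*x^2 + 18*x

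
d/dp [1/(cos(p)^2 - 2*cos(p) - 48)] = 2*(cos(p) - 1)*sin(p)/(sin(p)^2 + 2*cos(p) + 47)^2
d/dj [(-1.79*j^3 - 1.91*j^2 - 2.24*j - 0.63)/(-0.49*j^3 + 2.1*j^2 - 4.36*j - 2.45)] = (-4.6949*j^4 + 13.4136*j^3 + 25.262*j^2 + 12.005*j + 2.7412)/(0.2401*j^6 - 2.058*j^5 + 8.6828*j^4 - 15.911*j^3 + 8.7196*j^2 + 21.364*j + 6.0025)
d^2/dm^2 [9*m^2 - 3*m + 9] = 18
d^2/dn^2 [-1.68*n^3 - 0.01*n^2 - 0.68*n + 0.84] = -10.08*n - 0.02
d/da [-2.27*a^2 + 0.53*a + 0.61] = 0.53 - 4.54*a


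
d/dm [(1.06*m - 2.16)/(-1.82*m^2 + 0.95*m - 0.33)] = (1.9292*m^2 - 7.8624*m + 1.7022)/(3.3124*m^4 - 3.458*m^3 + 2.1037*m^2 - 0.627*m + 0.1089)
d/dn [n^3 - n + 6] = 3*n^2 - 1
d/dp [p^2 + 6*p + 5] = 2*p + 6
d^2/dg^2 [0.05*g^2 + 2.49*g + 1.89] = 0.100000000000000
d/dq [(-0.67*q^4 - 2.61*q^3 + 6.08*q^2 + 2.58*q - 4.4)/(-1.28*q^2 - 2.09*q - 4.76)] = (1.7152*q^5 + 7.5417*q^4 + 23.6666*q^3 + 27.866*q^2 - 69.1456*q - 21.4768)/(1.6384*q^4 + 5.3504*q^3 + 16.5537*q^2 + 19.8968*q + 22.6576)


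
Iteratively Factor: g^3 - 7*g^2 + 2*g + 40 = (g + 2)*(g^2 - 9*g + 20) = (g - 4)*(g + 2)*(g - 5)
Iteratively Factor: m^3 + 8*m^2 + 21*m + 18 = (m + 3)*(m^2 + 5*m + 6) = (m + 3)^2*(m + 2)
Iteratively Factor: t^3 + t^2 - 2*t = (t)*(t^2 + t - 2) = t*(t - 1)*(t + 2)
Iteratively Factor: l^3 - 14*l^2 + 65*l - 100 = (l - 5)*(l^2 - 9*l + 20) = (l - 5)^2*(l - 4)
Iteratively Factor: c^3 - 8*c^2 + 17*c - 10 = (c - 1)*(c^2 - 7*c + 10) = (c - 2)*(c - 1)*(c - 5)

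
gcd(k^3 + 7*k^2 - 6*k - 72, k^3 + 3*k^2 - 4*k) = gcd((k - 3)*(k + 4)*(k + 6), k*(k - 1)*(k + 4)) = k + 4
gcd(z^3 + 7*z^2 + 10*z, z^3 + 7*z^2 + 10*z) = z^3 + 7*z^2 + 10*z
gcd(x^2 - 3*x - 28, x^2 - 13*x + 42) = x - 7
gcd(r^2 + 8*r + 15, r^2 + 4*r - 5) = r + 5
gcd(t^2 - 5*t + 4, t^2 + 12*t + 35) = 1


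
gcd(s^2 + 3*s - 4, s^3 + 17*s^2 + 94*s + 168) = s + 4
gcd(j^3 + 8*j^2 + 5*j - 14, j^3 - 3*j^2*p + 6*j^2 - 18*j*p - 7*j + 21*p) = j^2 + 6*j - 7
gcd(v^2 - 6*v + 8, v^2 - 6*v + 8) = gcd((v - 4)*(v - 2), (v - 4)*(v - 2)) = v^2 - 6*v + 8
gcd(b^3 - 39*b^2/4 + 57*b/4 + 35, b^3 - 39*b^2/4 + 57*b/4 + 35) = b^3 - 39*b^2/4 + 57*b/4 + 35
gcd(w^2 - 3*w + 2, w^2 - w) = w - 1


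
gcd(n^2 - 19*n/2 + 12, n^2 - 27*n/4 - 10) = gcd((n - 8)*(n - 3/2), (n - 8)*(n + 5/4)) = n - 8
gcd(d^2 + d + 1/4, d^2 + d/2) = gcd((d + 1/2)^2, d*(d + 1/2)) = d + 1/2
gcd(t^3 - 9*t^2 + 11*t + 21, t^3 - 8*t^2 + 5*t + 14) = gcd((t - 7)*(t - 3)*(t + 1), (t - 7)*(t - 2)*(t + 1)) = t^2 - 6*t - 7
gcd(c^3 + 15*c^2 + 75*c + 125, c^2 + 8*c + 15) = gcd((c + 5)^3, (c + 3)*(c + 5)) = c + 5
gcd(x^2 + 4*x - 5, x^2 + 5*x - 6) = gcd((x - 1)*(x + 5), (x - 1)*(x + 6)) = x - 1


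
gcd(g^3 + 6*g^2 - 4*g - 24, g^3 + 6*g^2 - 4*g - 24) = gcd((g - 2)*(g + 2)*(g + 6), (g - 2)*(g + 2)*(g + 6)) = g^3 + 6*g^2 - 4*g - 24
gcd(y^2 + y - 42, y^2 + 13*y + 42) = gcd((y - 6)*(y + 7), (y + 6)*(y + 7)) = y + 7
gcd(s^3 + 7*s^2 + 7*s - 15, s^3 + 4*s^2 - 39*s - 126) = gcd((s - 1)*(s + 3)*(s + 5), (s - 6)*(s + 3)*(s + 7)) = s + 3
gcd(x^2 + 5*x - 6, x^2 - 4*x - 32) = 1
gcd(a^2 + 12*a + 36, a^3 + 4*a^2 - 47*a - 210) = a + 6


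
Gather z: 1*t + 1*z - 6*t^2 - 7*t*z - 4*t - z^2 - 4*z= -6*t^2 - 3*t - z^2 + z*(-7*t - 3)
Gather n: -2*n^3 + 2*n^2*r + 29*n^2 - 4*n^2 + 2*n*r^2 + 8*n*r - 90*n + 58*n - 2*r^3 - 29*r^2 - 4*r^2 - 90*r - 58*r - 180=-2*n^3 + n^2*(2*r + 25) + n*(2*r^2 + 8*r - 32) - 2*r^3 - 33*r^2 - 148*r - 180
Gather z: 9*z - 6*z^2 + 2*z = -6*z^2 + 11*z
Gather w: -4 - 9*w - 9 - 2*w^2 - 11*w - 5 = -2*w^2 - 20*w - 18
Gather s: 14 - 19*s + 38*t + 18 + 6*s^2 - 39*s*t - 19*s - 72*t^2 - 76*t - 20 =6*s^2 + s*(-39*t - 38) - 72*t^2 - 38*t + 12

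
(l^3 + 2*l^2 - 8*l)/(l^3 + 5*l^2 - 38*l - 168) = l*(l - 2)/(l^2 + l - 42)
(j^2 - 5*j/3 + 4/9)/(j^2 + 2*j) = (9*j^2 - 15*j + 4)/(9*j*(j + 2))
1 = 1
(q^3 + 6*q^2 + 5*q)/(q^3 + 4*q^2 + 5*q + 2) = q*(q + 5)/(q^2 + 3*q + 2)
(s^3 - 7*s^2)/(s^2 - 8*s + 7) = s^2/(s - 1)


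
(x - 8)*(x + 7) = x^2 - x - 56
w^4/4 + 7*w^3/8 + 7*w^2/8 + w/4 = w*(w/4 + 1/2)*(w + 1/2)*(w + 1)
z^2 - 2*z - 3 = (z - 3)*(z + 1)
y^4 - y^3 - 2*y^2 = y^2*(y - 2)*(y + 1)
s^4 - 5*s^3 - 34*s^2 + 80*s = s*(s - 8)*(s - 2)*(s + 5)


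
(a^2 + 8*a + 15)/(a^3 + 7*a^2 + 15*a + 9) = (a + 5)/(a^2 + 4*a + 3)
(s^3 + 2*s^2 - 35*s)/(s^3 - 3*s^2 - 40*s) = (-s^2 - 2*s + 35)/(-s^2 + 3*s + 40)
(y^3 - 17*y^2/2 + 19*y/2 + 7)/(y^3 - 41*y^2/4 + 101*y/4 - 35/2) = 2*(2*y + 1)/(4*y - 5)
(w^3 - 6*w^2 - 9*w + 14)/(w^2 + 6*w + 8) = (w^2 - 8*w + 7)/(w + 4)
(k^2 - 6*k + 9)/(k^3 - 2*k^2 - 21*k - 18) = (-k^2 + 6*k - 9)/(-k^3 + 2*k^2 + 21*k + 18)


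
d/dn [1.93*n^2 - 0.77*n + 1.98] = 3.86*n - 0.77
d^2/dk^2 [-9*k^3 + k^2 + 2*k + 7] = 2 - 54*k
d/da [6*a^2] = 12*a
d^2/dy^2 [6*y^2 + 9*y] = 12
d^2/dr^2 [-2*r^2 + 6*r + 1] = -4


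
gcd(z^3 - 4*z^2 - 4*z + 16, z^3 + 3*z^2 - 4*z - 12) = z^2 - 4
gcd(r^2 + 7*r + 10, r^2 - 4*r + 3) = 1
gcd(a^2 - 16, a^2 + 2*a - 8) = a + 4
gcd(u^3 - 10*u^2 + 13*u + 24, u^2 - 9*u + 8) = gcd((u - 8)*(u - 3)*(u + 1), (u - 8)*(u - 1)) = u - 8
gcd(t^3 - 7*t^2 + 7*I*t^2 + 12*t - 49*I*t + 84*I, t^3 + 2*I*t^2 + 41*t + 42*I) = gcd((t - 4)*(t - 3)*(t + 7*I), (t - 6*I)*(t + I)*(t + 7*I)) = t + 7*I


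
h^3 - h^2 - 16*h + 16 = (h - 4)*(h - 1)*(h + 4)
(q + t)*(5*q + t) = 5*q^2 + 6*q*t + t^2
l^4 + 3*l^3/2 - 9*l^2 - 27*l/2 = l*(l - 3)*(l + 3/2)*(l + 3)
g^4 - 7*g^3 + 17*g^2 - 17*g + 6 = (g - 3)*(g - 2)*(g - 1)^2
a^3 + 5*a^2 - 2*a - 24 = (a - 2)*(a + 3)*(a + 4)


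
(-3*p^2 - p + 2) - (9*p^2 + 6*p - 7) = -12*p^2 - 7*p + 9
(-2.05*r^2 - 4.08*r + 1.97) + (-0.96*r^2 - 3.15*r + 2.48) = -3.01*r^2 - 7.23*r + 4.45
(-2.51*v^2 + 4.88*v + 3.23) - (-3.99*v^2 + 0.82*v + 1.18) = 1.48*v^2 + 4.06*v + 2.05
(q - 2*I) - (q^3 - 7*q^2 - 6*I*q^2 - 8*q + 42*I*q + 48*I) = -q^3 + 7*q^2 + 6*I*q^2 + 9*q - 42*I*q - 50*I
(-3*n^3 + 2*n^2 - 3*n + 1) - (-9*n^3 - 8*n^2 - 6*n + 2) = 6*n^3 + 10*n^2 + 3*n - 1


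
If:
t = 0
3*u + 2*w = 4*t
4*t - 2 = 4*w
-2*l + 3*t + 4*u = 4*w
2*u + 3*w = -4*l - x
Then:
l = 5/3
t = 0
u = 1/3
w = -1/2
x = -35/6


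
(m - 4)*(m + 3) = m^2 - m - 12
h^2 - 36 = (h - 6)*(h + 6)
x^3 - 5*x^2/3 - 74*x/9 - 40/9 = (x - 4)*(x + 2/3)*(x + 5/3)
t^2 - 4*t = t*(t - 4)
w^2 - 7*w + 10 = (w - 5)*(w - 2)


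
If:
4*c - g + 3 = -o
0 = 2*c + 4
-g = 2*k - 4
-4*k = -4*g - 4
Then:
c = -2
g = 2/3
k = 5/3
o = 17/3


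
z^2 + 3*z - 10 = (z - 2)*(z + 5)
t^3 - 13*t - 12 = (t - 4)*(t + 1)*(t + 3)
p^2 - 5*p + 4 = (p - 4)*(p - 1)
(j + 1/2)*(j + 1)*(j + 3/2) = j^3 + 3*j^2 + 11*j/4 + 3/4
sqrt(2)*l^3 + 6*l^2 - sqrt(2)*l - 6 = (l - 1)*(l + 3*sqrt(2))*(sqrt(2)*l + sqrt(2))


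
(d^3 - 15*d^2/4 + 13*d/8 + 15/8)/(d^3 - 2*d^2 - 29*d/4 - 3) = (4*d^2 - 17*d + 15)/(2*(2*d^2 - 5*d - 12))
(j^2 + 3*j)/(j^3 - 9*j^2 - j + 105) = j/(j^2 - 12*j + 35)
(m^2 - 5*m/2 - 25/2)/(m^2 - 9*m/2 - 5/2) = (2*m + 5)/(2*m + 1)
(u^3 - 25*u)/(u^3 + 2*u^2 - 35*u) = (u + 5)/(u + 7)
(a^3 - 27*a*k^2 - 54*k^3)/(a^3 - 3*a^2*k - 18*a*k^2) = (a + 3*k)/a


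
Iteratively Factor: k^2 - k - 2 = (k + 1)*(k - 2)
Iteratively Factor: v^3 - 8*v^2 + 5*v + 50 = (v + 2)*(v^2 - 10*v + 25) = (v - 5)*(v + 2)*(v - 5)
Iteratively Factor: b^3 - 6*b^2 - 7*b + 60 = (b - 5)*(b^2 - b - 12) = (b - 5)*(b + 3)*(b - 4)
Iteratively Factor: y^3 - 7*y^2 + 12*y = (y - 3)*(y^2 - 4*y) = y*(y - 3)*(y - 4)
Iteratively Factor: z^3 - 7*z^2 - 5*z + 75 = (z + 3)*(z^2 - 10*z + 25) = (z - 5)*(z + 3)*(z - 5)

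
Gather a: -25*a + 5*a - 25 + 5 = -20*a - 20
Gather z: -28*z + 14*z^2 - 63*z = 14*z^2 - 91*z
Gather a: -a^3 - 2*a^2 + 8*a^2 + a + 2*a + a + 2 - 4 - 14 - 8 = -a^3 + 6*a^2 + 4*a - 24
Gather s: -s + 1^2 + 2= 3 - s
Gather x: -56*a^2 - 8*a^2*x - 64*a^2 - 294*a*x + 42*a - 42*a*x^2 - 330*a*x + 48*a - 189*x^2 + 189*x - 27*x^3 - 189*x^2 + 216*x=-120*a^2 + 90*a - 27*x^3 + x^2*(-42*a - 378) + x*(-8*a^2 - 624*a + 405)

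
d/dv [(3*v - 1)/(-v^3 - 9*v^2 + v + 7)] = (-3*v^3 - 27*v^2 + 3*v + (3*v - 1)*(3*v^2 + 18*v - 1) + 21)/(v^3 + 9*v^2 - v - 7)^2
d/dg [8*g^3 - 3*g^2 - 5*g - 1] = 24*g^2 - 6*g - 5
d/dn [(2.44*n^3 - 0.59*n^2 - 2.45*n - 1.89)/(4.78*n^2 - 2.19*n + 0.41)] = (11.6632*n^4 - 10.6872*n^3 + 16.0043*n^2 + 17.5846*n - 5.1436)/(22.8484*n^4 - 20.9364*n^3 + 8.7157*n^2 - 1.7958*n + 0.1681)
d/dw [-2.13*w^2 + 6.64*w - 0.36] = 6.64 - 4.26*w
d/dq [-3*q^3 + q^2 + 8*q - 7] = -9*q^2 + 2*q + 8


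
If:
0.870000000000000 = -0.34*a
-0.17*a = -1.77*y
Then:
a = -2.56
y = -0.25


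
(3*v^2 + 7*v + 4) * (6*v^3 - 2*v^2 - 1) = 18*v^5 + 36*v^4 + 10*v^3 - 11*v^2 - 7*v - 4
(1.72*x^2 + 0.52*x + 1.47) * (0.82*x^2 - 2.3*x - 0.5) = 1.4104*x^4 - 3.5296*x^3 - 0.8506*x^2 - 3.641*x - 0.735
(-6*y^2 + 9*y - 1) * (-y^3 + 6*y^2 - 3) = 6*y^5 - 45*y^4 + 55*y^3 + 12*y^2 - 27*y + 3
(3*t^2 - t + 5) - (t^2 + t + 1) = 2*t^2 - 2*t + 4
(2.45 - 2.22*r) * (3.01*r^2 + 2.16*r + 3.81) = -6.6822*r^3 + 2.5793*r^2 - 3.1662*r + 9.3345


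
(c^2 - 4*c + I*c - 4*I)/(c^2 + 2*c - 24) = (c + I)/(c + 6)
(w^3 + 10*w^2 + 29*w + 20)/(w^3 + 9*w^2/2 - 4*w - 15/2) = 2*(w + 4)/(2*w - 3)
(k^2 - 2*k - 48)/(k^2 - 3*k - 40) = (k + 6)/(k + 5)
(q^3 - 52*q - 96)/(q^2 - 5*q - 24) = (q^2 + 8*q + 12)/(q + 3)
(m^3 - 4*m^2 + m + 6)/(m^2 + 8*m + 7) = (m^2 - 5*m + 6)/(m + 7)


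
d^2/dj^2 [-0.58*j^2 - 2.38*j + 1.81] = -1.16000000000000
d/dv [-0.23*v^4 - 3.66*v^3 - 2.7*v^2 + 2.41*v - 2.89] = -0.92*v^3 - 10.98*v^2 - 5.4*v + 2.41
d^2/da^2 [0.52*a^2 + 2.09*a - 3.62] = 1.04000000000000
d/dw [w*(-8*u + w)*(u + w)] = -8*u^2 - 14*u*w + 3*w^2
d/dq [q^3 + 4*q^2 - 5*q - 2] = 3*q^2 + 8*q - 5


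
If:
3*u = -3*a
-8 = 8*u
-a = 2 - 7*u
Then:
No Solution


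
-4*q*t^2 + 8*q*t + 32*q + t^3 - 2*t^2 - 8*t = (-4*q + t)*(t - 4)*(t + 2)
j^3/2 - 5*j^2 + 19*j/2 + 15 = (j/2 + 1/2)*(j - 6)*(j - 5)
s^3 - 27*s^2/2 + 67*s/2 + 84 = (s - 8)*(s - 7)*(s + 3/2)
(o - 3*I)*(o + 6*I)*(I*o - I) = I*o^3 - 3*o^2 - I*o^2 + 3*o + 18*I*o - 18*I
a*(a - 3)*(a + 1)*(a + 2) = a^4 - 7*a^2 - 6*a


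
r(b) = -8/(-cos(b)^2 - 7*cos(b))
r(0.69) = 1.33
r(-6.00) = 1.05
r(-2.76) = -1.42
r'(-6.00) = 0.34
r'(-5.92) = 0.46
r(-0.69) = 1.33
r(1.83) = -4.63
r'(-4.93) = 23.92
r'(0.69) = 1.21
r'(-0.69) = -1.21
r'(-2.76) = -0.48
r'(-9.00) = -0.55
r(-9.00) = -1.44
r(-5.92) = 1.08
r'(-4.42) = 13.15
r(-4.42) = -4.14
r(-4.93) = 5.14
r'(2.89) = 0.30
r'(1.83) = 16.79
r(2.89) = -1.37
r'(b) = -8*(-2*sin(b)*cos(b) - 7*sin(b))/(-cos(b)^2 - 7*cos(b))^2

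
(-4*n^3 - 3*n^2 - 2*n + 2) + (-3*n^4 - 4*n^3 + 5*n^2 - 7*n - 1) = -3*n^4 - 8*n^3 + 2*n^2 - 9*n + 1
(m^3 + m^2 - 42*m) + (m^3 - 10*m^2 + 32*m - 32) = 2*m^3 - 9*m^2 - 10*m - 32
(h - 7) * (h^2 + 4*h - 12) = h^3 - 3*h^2 - 40*h + 84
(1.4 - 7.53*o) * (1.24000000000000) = 1.736 - 9.3372*o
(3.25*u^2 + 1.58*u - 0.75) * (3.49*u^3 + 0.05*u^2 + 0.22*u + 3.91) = 11.3425*u^5 + 5.6767*u^4 - 1.8235*u^3 + 13.0176*u^2 + 6.0128*u - 2.9325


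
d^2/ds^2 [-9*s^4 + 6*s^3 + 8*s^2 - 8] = -108*s^2 + 36*s + 16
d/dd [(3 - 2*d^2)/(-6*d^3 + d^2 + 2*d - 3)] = 2*(-6*d^4 + 25*d^2 + 3*d - 3)/(36*d^6 - 12*d^5 - 23*d^4 + 40*d^3 - 2*d^2 - 12*d + 9)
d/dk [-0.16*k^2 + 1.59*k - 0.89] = 1.59 - 0.32*k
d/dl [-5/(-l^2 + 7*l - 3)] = 5*(7 - 2*l)/(l^2 - 7*l + 3)^2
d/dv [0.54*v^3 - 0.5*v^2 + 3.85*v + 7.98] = 1.62*v^2 - 1.0*v + 3.85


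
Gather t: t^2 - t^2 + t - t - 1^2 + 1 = 0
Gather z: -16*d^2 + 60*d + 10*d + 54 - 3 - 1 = -16*d^2 + 70*d + 50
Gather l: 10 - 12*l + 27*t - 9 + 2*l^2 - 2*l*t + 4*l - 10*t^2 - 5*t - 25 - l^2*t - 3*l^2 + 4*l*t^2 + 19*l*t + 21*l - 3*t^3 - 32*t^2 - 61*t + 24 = l^2*(-t - 1) + l*(4*t^2 + 17*t + 13) - 3*t^3 - 42*t^2 - 39*t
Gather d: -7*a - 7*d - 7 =-7*a - 7*d - 7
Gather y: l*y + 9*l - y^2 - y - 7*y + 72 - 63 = 9*l - y^2 + y*(l - 8) + 9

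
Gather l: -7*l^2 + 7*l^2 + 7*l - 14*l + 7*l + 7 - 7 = 0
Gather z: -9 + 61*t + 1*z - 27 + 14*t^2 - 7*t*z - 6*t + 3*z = 14*t^2 + 55*t + z*(4 - 7*t) - 36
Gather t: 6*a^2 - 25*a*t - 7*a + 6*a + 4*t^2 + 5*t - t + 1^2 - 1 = 6*a^2 - a + 4*t^2 + t*(4 - 25*a)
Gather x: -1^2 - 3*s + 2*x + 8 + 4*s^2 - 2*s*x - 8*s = 4*s^2 - 11*s + x*(2 - 2*s) + 7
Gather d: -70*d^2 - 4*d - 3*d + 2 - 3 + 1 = -70*d^2 - 7*d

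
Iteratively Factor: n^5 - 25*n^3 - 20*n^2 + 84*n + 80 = (n - 2)*(n^4 + 2*n^3 - 21*n^2 - 62*n - 40) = (n - 2)*(n + 2)*(n^3 - 21*n - 20) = (n - 2)*(n + 2)*(n + 4)*(n^2 - 4*n - 5) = (n - 5)*(n - 2)*(n + 2)*(n + 4)*(n + 1)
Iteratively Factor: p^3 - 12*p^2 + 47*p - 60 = (p - 3)*(p^2 - 9*p + 20) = (p - 5)*(p - 3)*(p - 4)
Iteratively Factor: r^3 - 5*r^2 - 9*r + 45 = (r - 3)*(r^2 - 2*r - 15) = (r - 3)*(r + 3)*(r - 5)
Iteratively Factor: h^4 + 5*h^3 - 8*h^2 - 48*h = (h + 4)*(h^3 + h^2 - 12*h) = h*(h + 4)*(h^2 + h - 12) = h*(h - 3)*(h + 4)*(h + 4)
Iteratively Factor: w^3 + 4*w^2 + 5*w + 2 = (w + 2)*(w^2 + 2*w + 1) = (w + 1)*(w + 2)*(w + 1)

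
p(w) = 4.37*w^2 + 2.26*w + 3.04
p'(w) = 8.74*w + 2.26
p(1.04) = 10.12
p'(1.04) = 11.35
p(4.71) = 110.63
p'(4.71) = 43.43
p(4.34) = 95.16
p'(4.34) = 40.19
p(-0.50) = 3.00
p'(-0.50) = -2.11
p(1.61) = 18.01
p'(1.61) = 16.33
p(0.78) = 7.46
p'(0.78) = 9.08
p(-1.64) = 11.09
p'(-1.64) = -12.07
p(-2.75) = 29.87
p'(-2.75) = -21.78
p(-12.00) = 605.20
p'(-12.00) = -102.62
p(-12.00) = 605.20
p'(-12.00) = -102.62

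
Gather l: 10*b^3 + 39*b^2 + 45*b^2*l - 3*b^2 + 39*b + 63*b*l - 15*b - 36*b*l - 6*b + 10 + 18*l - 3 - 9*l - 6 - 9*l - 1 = 10*b^3 + 36*b^2 + 18*b + l*(45*b^2 + 27*b)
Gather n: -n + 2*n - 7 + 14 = n + 7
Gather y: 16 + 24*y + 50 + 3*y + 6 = 27*y + 72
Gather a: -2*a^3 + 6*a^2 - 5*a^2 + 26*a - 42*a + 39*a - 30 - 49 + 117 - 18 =-2*a^3 + a^2 + 23*a + 20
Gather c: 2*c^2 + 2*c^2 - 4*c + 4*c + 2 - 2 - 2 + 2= 4*c^2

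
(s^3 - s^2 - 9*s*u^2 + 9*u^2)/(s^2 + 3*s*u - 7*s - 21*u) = (s^2 - 3*s*u - s + 3*u)/(s - 7)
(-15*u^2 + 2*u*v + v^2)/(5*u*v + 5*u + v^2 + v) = (-3*u + v)/(v + 1)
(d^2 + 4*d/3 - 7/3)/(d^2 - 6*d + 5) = (d + 7/3)/(d - 5)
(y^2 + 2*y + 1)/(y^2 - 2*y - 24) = (y^2 + 2*y + 1)/(y^2 - 2*y - 24)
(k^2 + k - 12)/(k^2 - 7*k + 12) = (k + 4)/(k - 4)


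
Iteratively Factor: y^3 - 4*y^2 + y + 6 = (y - 2)*(y^2 - 2*y - 3) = (y - 2)*(y + 1)*(y - 3)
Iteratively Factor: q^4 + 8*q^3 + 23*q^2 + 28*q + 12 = (q + 3)*(q^3 + 5*q^2 + 8*q + 4) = (q + 1)*(q + 3)*(q^2 + 4*q + 4) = (q + 1)*(q + 2)*(q + 3)*(q + 2)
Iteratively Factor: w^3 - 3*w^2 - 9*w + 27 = (w - 3)*(w^2 - 9) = (w - 3)^2*(w + 3)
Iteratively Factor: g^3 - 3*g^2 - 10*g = (g + 2)*(g^2 - 5*g) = g*(g + 2)*(g - 5)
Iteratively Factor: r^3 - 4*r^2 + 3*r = (r - 1)*(r^2 - 3*r) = r*(r - 1)*(r - 3)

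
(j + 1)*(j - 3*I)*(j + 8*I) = j^3 + j^2 + 5*I*j^2 + 24*j + 5*I*j + 24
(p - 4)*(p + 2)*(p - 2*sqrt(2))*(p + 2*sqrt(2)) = p^4 - 2*p^3 - 16*p^2 + 16*p + 64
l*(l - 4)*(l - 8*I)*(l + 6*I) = l^4 - 4*l^3 - 2*I*l^3 + 48*l^2 + 8*I*l^2 - 192*l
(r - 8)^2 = r^2 - 16*r + 64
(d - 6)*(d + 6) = d^2 - 36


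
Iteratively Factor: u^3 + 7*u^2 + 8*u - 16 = (u - 1)*(u^2 + 8*u + 16) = (u - 1)*(u + 4)*(u + 4)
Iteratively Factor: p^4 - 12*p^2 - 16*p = (p)*(p^3 - 12*p - 16) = p*(p + 2)*(p^2 - 2*p - 8) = p*(p + 2)^2*(p - 4)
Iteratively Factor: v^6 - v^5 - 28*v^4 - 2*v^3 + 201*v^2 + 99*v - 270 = (v + 2)*(v^5 - 3*v^4 - 22*v^3 + 42*v^2 + 117*v - 135) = (v + 2)*(v + 3)*(v^4 - 6*v^3 - 4*v^2 + 54*v - 45) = (v - 1)*(v + 2)*(v + 3)*(v^3 - 5*v^2 - 9*v + 45) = (v - 1)*(v + 2)*(v + 3)^2*(v^2 - 8*v + 15) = (v - 3)*(v - 1)*(v + 2)*(v + 3)^2*(v - 5)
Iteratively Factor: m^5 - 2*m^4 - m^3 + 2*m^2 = (m + 1)*(m^4 - 3*m^3 + 2*m^2) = m*(m + 1)*(m^3 - 3*m^2 + 2*m) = m^2*(m + 1)*(m^2 - 3*m + 2) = m^2*(m - 1)*(m + 1)*(m - 2)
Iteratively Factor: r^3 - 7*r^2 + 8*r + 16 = (r - 4)*(r^2 - 3*r - 4) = (r - 4)*(r + 1)*(r - 4)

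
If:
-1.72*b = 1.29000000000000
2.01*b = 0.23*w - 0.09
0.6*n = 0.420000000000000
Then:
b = -0.75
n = 0.70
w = -6.16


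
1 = 1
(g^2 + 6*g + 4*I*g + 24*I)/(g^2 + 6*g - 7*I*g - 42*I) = (g + 4*I)/(g - 7*I)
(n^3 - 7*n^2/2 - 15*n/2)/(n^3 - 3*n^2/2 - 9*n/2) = (n - 5)/(n - 3)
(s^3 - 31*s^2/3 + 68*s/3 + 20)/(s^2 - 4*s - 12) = (3*s^2 - 13*s - 10)/(3*(s + 2))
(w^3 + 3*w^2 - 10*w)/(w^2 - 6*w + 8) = w*(w + 5)/(w - 4)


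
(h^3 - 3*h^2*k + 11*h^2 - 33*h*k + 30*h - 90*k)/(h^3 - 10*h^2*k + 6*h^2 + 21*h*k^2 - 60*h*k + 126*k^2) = (h + 5)/(h - 7*k)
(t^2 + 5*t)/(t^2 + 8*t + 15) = t/(t + 3)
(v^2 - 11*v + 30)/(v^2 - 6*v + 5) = (v - 6)/(v - 1)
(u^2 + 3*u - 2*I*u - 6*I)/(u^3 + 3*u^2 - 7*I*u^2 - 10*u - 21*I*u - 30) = 1/(u - 5*I)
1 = 1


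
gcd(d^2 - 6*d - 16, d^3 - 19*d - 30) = d + 2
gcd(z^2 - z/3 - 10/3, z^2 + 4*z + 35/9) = z + 5/3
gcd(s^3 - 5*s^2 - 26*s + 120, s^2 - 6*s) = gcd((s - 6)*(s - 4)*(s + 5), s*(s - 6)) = s - 6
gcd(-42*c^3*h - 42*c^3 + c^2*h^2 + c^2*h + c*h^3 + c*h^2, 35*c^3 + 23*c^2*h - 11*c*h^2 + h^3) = 1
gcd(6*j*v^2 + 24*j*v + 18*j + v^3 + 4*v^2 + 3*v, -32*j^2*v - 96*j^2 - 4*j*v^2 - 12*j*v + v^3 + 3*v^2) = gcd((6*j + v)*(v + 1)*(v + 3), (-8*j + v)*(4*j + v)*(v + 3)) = v + 3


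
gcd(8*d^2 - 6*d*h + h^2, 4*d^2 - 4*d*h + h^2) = 2*d - h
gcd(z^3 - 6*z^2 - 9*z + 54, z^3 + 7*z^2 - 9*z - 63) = z^2 - 9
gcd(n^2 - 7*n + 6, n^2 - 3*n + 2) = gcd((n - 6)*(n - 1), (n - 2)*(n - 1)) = n - 1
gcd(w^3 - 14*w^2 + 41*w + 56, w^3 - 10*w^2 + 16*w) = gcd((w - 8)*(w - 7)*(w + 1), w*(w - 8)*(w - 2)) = w - 8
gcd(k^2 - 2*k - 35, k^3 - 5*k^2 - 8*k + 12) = 1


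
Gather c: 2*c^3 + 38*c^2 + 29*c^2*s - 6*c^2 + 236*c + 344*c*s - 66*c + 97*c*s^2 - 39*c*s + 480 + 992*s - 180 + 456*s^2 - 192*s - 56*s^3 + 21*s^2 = 2*c^3 + c^2*(29*s + 32) + c*(97*s^2 + 305*s + 170) - 56*s^3 + 477*s^2 + 800*s + 300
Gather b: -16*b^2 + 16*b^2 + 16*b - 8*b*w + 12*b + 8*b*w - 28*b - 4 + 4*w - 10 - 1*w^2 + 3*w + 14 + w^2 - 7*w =0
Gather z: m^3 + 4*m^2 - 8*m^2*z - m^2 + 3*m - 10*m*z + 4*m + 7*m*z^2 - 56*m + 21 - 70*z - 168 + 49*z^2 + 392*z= m^3 + 3*m^2 - 49*m + z^2*(7*m + 49) + z*(-8*m^2 - 10*m + 322) - 147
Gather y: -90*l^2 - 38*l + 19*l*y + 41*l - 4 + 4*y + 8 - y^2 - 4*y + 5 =-90*l^2 + 19*l*y + 3*l - y^2 + 9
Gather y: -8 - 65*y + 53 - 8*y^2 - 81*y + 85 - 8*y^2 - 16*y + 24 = -16*y^2 - 162*y + 154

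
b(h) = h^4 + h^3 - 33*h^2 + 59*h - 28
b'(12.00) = 6611.00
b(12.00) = 18392.00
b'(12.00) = 6611.00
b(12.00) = 18392.00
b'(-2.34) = 178.62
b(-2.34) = -329.59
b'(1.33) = -14.06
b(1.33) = -2.42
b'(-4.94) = -23.96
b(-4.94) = -649.80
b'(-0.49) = 91.59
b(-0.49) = -64.89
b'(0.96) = 1.94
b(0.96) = -0.04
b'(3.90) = 84.51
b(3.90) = -9.17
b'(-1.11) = 130.49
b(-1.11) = -134.00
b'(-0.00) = 59.00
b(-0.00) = -28.00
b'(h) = 4*h^3 + 3*h^2 - 66*h + 59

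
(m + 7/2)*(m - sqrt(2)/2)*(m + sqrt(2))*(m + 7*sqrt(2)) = m^4 + 7*m^3/2 + 15*sqrt(2)*m^3/2 + 6*m^2 + 105*sqrt(2)*m^2/4 - 7*sqrt(2)*m + 21*m - 49*sqrt(2)/2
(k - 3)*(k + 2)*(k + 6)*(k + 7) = k^4 + 12*k^3 + 23*k^2 - 120*k - 252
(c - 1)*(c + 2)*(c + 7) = c^3 + 8*c^2 + 5*c - 14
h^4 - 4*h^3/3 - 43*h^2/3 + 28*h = h*(h - 3)*(h - 7/3)*(h + 4)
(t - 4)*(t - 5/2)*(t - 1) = t^3 - 15*t^2/2 + 33*t/2 - 10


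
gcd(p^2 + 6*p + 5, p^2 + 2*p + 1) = p + 1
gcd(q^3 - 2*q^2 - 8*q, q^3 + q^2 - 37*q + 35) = 1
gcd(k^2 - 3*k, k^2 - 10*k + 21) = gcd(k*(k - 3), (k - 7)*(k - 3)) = k - 3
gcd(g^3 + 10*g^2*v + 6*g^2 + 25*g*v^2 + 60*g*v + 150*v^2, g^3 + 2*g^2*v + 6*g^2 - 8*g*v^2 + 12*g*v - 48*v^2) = g + 6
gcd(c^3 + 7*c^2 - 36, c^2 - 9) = c + 3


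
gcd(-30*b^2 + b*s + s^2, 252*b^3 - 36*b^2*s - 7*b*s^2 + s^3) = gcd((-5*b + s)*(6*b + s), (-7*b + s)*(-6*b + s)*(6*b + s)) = 6*b + s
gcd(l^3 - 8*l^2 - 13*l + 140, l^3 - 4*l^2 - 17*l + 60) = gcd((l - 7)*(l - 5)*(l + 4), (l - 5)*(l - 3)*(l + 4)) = l^2 - l - 20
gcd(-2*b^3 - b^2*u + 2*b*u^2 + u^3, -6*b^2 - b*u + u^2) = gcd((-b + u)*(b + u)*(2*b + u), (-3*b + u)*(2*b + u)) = 2*b + u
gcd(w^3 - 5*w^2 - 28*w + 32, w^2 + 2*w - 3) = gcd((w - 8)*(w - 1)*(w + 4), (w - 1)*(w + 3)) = w - 1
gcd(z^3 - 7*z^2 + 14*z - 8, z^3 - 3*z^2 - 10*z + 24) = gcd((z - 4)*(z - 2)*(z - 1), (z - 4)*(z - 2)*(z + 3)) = z^2 - 6*z + 8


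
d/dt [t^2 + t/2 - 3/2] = 2*t + 1/2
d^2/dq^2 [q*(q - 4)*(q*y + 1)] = 6*q*y - 8*y + 2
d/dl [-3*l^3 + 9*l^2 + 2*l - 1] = -9*l^2 + 18*l + 2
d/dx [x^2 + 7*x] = 2*x + 7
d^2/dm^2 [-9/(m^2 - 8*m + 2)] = 18*(m^2 - 8*m - 4*(m - 4)^2 + 2)/(m^2 - 8*m + 2)^3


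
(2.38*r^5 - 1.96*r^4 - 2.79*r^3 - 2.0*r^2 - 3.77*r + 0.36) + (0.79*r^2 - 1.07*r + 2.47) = 2.38*r^5 - 1.96*r^4 - 2.79*r^3 - 1.21*r^2 - 4.84*r + 2.83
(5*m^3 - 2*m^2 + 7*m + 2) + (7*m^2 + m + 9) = 5*m^3 + 5*m^2 + 8*m + 11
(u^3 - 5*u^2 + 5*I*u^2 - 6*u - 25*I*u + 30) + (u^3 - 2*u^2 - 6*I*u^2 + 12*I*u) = 2*u^3 - 7*u^2 - I*u^2 - 6*u - 13*I*u + 30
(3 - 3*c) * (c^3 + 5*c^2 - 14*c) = -3*c^4 - 12*c^3 + 57*c^2 - 42*c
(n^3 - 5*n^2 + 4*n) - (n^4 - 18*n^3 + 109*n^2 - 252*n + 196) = -n^4 + 19*n^3 - 114*n^2 + 256*n - 196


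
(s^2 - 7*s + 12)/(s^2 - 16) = (s - 3)/(s + 4)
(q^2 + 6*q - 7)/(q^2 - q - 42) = (-q^2 - 6*q + 7)/(-q^2 + q + 42)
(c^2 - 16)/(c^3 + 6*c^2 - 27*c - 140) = (c - 4)/(c^2 + 2*c - 35)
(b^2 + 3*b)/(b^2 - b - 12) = b/(b - 4)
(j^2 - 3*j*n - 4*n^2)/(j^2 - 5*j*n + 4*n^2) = (j + n)/(j - n)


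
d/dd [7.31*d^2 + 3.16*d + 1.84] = 14.62*d + 3.16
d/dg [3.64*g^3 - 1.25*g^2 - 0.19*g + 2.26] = 10.92*g^2 - 2.5*g - 0.19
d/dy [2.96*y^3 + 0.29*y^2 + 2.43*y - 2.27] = 8.88*y^2 + 0.58*y + 2.43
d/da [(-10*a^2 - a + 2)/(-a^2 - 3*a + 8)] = (29*a^2 - 156*a - 2)/(a^4 + 6*a^3 - 7*a^2 - 48*a + 64)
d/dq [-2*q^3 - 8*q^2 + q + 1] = -6*q^2 - 16*q + 1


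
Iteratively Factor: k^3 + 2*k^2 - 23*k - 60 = (k - 5)*(k^2 + 7*k + 12) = (k - 5)*(k + 3)*(k + 4)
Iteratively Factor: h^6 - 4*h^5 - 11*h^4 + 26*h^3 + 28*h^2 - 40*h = (h - 5)*(h^5 + h^4 - 6*h^3 - 4*h^2 + 8*h) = (h - 5)*(h - 1)*(h^4 + 2*h^3 - 4*h^2 - 8*h) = (h - 5)*(h - 1)*(h + 2)*(h^3 - 4*h) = h*(h - 5)*(h - 1)*(h + 2)*(h^2 - 4) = h*(h - 5)*(h - 1)*(h + 2)^2*(h - 2)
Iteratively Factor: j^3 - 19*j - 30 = (j - 5)*(j^2 + 5*j + 6) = (j - 5)*(j + 2)*(j + 3)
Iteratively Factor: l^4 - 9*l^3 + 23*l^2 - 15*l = (l - 5)*(l^3 - 4*l^2 + 3*l) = (l - 5)*(l - 3)*(l^2 - l) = l*(l - 5)*(l - 3)*(l - 1)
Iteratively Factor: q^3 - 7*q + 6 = (q - 1)*(q^2 + q - 6) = (q - 2)*(q - 1)*(q + 3)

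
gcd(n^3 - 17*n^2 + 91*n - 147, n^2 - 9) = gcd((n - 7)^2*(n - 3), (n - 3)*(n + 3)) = n - 3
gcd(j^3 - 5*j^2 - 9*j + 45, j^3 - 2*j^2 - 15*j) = j^2 - 2*j - 15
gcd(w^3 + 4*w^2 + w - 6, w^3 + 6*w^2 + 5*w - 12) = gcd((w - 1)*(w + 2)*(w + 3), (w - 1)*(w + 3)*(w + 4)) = w^2 + 2*w - 3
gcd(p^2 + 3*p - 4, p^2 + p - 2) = p - 1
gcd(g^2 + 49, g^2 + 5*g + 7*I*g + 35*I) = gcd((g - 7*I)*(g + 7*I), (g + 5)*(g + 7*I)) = g + 7*I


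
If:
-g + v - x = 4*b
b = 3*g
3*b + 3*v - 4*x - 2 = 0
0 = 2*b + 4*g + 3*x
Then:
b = 9/77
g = 3/77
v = 29/77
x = -10/77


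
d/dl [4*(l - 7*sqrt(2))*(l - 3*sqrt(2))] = 8*l - 40*sqrt(2)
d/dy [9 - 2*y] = -2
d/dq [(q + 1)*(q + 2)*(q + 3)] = 3*q^2 + 12*q + 11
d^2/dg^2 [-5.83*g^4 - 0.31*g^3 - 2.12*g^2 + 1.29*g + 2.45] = -69.96*g^2 - 1.86*g - 4.24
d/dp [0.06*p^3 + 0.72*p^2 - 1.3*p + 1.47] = 0.18*p^2 + 1.44*p - 1.3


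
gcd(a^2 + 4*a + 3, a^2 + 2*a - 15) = 1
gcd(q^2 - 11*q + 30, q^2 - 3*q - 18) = q - 6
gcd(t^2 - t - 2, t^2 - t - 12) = 1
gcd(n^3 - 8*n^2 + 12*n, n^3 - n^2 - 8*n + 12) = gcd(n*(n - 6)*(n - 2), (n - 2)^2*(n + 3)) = n - 2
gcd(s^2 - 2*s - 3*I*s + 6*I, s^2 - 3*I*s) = s - 3*I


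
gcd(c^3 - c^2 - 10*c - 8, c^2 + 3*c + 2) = c^2 + 3*c + 2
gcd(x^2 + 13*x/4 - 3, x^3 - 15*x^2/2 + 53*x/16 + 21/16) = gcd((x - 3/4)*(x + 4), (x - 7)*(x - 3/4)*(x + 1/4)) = x - 3/4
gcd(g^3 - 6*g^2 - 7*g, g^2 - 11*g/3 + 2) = 1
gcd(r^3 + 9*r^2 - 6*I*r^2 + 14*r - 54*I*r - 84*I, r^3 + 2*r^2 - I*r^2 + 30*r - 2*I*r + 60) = r^2 + r*(2 - 6*I) - 12*I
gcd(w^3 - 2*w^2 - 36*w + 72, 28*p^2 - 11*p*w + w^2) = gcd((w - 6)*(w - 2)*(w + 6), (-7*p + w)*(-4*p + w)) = 1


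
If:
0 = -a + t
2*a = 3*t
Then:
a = 0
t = 0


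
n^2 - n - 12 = (n - 4)*(n + 3)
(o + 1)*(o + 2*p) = o^2 + 2*o*p + o + 2*p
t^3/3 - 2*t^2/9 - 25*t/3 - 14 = (t/3 + 1)*(t - 6)*(t + 7/3)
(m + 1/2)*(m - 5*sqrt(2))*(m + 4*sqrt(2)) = m^3 - sqrt(2)*m^2 + m^2/2 - 40*m - sqrt(2)*m/2 - 20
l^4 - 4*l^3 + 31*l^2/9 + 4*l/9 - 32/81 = (l - 8/3)*(l - 4/3)*(l - 1/3)*(l + 1/3)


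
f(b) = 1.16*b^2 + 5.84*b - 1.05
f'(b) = 2.32*b + 5.84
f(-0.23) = -2.33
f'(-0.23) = 5.31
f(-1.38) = -6.90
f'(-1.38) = 2.64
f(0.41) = 1.54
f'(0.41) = 6.79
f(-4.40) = -4.29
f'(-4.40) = -4.37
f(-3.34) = -7.62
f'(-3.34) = -1.91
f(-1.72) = -7.66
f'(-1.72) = 1.85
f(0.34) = 1.07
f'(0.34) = 6.63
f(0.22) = 0.29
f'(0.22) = 6.35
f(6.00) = 75.75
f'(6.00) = 19.76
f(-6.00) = 5.67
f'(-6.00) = -8.08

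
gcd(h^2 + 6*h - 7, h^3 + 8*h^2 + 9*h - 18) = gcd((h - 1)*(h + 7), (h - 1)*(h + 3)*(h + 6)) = h - 1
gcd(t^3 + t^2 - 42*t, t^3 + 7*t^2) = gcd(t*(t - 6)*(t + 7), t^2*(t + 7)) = t^2 + 7*t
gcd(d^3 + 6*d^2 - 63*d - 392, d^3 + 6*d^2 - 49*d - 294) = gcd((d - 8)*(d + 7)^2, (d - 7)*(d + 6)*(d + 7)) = d + 7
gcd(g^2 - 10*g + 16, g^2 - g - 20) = 1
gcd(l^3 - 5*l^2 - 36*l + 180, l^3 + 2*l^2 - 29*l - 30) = l^2 + l - 30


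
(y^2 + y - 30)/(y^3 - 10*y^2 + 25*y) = (y + 6)/(y*(y - 5))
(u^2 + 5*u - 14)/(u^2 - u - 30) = (-u^2 - 5*u + 14)/(-u^2 + u + 30)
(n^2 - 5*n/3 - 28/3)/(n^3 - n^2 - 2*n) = (-3*n^2 + 5*n + 28)/(3*n*(-n^2 + n + 2))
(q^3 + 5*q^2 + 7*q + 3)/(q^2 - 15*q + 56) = (q^3 + 5*q^2 + 7*q + 3)/(q^2 - 15*q + 56)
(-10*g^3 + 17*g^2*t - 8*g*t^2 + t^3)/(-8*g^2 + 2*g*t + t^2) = (5*g^2 - 6*g*t + t^2)/(4*g + t)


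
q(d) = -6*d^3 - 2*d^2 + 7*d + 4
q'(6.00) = -665.00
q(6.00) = -1322.00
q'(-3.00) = -143.00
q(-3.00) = 127.00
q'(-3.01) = -144.04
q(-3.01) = 128.44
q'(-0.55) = 3.76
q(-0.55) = 0.54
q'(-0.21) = 7.05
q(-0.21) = 2.50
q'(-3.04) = -147.19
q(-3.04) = 132.80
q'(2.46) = -111.77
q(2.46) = -80.20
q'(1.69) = -51.17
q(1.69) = -18.84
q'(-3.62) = -214.40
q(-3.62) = 237.08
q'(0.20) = 5.48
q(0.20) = 5.27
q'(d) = -18*d^2 - 4*d + 7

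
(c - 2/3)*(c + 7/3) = c^2 + 5*c/3 - 14/9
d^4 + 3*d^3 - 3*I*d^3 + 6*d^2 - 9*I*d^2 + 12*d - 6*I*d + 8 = (d + 1)*(d + 2)*(d - 4*I)*(d + I)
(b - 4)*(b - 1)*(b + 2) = b^3 - 3*b^2 - 6*b + 8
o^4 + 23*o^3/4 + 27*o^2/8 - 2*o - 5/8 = (o - 1/2)*(o + 1/4)*(o + 1)*(o + 5)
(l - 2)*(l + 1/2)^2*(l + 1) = l^4 - 11*l^2/4 - 9*l/4 - 1/2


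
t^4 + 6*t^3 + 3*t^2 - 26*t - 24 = (t - 2)*(t + 1)*(t + 3)*(t + 4)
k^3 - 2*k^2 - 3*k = k*(k - 3)*(k + 1)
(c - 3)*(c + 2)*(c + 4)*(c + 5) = c^4 + 8*c^3 + 5*c^2 - 74*c - 120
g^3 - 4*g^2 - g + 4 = (g - 4)*(g - 1)*(g + 1)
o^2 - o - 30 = (o - 6)*(o + 5)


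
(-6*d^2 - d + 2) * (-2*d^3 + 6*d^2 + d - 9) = 12*d^5 - 34*d^4 - 16*d^3 + 65*d^2 + 11*d - 18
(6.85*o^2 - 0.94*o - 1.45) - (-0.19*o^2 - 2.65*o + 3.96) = 7.04*o^2 + 1.71*o - 5.41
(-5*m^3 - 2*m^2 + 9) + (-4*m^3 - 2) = -9*m^3 - 2*m^2 + 7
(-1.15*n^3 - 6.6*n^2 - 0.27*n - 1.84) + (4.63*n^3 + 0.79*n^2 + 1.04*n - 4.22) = 3.48*n^3 - 5.81*n^2 + 0.77*n - 6.06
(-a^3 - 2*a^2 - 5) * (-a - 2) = a^4 + 4*a^3 + 4*a^2 + 5*a + 10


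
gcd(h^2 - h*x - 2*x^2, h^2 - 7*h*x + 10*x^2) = -h + 2*x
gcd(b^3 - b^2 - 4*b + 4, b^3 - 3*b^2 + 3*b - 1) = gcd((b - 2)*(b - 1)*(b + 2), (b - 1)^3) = b - 1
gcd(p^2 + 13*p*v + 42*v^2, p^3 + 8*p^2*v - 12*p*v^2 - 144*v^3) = p + 6*v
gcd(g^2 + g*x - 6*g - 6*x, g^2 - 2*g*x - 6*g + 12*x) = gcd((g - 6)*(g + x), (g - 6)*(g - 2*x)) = g - 6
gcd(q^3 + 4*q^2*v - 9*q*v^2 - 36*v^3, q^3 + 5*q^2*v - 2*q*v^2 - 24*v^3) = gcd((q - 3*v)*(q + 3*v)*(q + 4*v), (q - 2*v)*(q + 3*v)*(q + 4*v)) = q^2 + 7*q*v + 12*v^2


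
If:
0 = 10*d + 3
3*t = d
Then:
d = -3/10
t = -1/10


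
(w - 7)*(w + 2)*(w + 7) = w^3 + 2*w^2 - 49*w - 98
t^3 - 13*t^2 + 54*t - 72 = (t - 6)*(t - 4)*(t - 3)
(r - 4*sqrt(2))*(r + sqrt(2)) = r^2 - 3*sqrt(2)*r - 8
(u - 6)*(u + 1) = u^2 - 5*u - 6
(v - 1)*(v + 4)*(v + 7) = v^3 + 10*v^2 + 17*v - 28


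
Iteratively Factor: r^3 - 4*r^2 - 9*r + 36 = (r - 3)*(r^2 - r - 12) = (r - 3)*(r + 3)*(r - 4)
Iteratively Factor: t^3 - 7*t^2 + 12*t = (t)*(t^2 - 7*t + 12) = t*(t - 4)*(t - 3)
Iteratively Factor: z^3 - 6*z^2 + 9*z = (z - 3)*(z^2 - 3*z) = (z - 3)^2*(z)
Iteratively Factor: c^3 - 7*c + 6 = (c - 2)*(c^2 + 2*c - 3) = (c - 2)*(c - 1)*(c + 3)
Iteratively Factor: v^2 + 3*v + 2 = (v + 2)*(v + 1)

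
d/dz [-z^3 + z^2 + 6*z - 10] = -3*z^2 + 2*z + 6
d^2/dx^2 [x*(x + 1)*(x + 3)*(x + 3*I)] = 12*x^2 + x*(24 + 18*I) + 6 + 24*I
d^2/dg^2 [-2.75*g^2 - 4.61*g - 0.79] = -5.50000000000000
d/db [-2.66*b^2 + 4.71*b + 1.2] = 4.71 - 5.32*b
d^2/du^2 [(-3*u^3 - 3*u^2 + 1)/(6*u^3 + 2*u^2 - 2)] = 2*(-9*u^6 - 21*u^3 - 3*u^2 - 1)/(27*u^9 + 27*u^8 + 9*u^7 - 26*u^6 - 18*u^5 - 3*u^4 + 9*u^3 + 3*u^2 - 1)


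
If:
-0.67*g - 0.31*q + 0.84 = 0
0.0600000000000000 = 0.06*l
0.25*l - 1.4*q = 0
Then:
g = 1.17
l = 1.00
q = 0.18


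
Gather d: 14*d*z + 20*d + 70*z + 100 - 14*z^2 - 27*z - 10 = d*(14*z + 20) - 14*z^2 + 43*z + 90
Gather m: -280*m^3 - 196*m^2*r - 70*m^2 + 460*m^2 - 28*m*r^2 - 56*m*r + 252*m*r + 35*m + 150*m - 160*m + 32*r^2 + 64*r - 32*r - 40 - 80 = -280*m^3 + m^2*(390 - 196*r) + m*(-28*r^2 + 196*r + 25) + 32*r^2 + 32*r - 120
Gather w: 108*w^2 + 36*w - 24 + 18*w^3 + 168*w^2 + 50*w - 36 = 18*w^3 + 276*w^2 + 86*w - 60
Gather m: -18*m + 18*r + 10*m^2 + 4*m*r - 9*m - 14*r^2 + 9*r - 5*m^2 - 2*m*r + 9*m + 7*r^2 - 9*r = 5*m^2 + m*(2*r - 18) - 7*r^2 + 18*r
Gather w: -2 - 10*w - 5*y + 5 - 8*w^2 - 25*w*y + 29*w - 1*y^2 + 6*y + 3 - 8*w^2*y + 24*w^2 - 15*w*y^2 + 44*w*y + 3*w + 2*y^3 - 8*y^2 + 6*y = w^2*(16 - 8*y) + w*(-15*y^2 + 19*y + 22) + 2*y^3 - 9*y^2 + 7*y + 6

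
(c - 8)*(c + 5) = c^2 - 3*c - 40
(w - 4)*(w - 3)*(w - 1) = w^3 - 8*w^2 + 19*w - 12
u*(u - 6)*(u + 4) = u^3 - 2*u^2 - 24*u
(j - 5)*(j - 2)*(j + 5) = j^3 - 2*j^2 - 25*j + 50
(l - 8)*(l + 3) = l^2 - 5*l - 24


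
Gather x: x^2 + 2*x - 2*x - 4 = x^2 - 4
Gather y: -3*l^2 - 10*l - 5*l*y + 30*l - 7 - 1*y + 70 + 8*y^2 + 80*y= -3*l^2 + 20*l + 8*y^2 + y*(79 - 5*l) + 63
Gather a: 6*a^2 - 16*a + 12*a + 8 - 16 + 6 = 6*a^2 - 4*a - 2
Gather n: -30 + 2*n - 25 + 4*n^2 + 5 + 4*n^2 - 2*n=8*n^2 - 50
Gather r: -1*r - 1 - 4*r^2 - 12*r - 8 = -4*r^2 - 13*r - 9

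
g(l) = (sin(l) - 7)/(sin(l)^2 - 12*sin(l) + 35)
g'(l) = (-2*sin(l)*cos(l) + 12*cos(l))*(sin(l) - 7)/(sin(l)^2 - 12*sin(l) + 35)^2 + cos(l)/(sin(l)^2 - 12*sin(l) + 35) = -cos(l)/(sin(l) - 5)^2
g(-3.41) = -0.21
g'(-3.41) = 0.04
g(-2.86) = -0.19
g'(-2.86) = 0.03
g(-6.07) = -0.21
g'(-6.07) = -0.04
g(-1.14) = -0.17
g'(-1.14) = -0.01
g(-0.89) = -0.17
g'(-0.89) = -0.02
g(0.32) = -0.21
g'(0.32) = -0.04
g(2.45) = -0.23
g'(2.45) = 0.04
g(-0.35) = -0.19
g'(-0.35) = -0.03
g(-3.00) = -0.19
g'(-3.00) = 0.04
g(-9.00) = -0.18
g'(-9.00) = 0.03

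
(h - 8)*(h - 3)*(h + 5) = h^3 - 6*h^2 - 31*h + 120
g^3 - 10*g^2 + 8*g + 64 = (g - 8)*(g - 4)*(g + 2)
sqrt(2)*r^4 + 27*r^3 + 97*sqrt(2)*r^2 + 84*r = r*(r + 6*sqrt(2))*(r + 7*sqrt(2))*(sqrt(2)*r + 1)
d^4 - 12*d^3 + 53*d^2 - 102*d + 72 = (d - 4)*(d - 3)^2*(d - 2)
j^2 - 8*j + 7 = (j - 7)*(j - 1)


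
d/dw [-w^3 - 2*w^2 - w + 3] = -3*w^2 - 4*w - 1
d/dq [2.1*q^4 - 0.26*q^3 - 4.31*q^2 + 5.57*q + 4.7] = 8.4*q^3 - 0.78*q^2 - 8.62*q + 5.57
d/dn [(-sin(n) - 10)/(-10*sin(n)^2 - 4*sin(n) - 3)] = (-200*sin(n) + 5*cos(2*n) - 42)*cos(n)/(10*sin(n)^2 + 4*sin(n) + 3)^2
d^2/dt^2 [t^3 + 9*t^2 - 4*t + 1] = 6*t + 18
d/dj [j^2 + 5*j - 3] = 2*j + 5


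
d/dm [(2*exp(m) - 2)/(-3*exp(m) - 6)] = -2*exp(m)/(exp(m) + 2)^2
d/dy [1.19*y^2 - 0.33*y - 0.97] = 2.38*y - 0.33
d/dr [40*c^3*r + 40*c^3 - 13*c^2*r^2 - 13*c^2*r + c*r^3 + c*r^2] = c*(40*c^2 - 26*c*r - 13*c + 3*r^2 + 2*r)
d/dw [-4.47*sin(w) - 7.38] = -4.47*cos(w)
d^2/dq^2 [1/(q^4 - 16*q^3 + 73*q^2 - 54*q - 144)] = 2*((-6*q^2 + 48*q - 73)*(-q^4 + 16*q^3 - 73*q^2 + 54*q + 144) - 4*(2*q^3 - 24*q^2 + 73*q - 27)^2)/(-q^4 + 16*q^3 - 73*q^2 + 54*q + 144)^3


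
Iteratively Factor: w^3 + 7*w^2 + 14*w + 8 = (w + 2)*(w^2 + 5*w + 4) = (w + 1)*(w + 2)*(w + 4)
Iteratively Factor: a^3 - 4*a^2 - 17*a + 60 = (a + 4)*(a^2 - 8*a + 15) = (a - 5)*(a + 4)*(a - 3)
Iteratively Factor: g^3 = (g)*(g^2) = g^2*(g)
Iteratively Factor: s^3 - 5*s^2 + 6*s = (s)*(s^2 - 5*s + 6) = s*(s - 2)*(s - 3)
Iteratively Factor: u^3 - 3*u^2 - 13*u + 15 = (u - 1)*(u^2 - 2*u - 15) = (u - 1)*(u + 3)*(u - 5)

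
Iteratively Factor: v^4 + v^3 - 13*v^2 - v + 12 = (v + 4)*(v^3 - 3*v^2 - v + 3) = (v + 1)*(v + 4)*(v^2 - 4*v + 3) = (v - 3)*(v + 1)*(v + 4)*(v - 1)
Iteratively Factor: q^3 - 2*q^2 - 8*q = (q + 2)*(q^2 - 4*q) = q*(q + 2)*(q - 4)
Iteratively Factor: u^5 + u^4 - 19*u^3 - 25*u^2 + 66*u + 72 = (u + 1)*(u^4 - 19*u^2 - 6*u + 72) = (u - 4)*(u + 1)*(u^3 + 4*u^2 - 3*u - 18) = (u - 4)*(u - 2)*(u + 1)*(u^2 + 6*u + 9) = (u - 4)*(u - 2)*(u + 1)*(u + 3)*(u + 3)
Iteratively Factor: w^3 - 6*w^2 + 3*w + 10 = (w + 1)*(w^2 - 7*w + 10) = (w - 5)*(w + 1)*(w - 2)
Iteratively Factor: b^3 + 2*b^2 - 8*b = (b + 4)*(b^2 - 2*b) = b*(b + 4)*(b - 2)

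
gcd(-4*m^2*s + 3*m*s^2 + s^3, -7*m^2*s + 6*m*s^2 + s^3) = -m*s + s^2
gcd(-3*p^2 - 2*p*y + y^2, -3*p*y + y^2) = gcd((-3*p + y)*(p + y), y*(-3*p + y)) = -3*p + y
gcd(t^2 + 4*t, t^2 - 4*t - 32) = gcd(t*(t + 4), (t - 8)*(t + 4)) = t + 4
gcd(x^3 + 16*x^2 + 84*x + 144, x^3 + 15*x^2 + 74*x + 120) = x^2 + 10*x + 24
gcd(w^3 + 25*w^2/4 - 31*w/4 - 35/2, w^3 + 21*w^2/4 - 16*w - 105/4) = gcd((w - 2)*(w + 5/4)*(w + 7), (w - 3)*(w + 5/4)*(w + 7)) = w^2 + 33*w/4 + 35/4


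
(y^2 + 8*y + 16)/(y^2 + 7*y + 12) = (y + 4)/(y + 3)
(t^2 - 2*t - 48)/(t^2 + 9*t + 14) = (t^2 - 2*t - 48)/(t^2 + 9*t + 14)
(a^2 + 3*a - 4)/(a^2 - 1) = (a + 4)/(a + 1)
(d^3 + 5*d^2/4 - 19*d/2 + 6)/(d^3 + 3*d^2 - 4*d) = (4*d^2 - 11*d + 6)/(4*d*(d - 1))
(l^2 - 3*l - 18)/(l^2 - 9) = (l - 6)/(l - 3)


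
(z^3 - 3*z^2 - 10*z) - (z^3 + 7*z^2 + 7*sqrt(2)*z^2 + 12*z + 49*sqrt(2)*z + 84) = -10*z^2 - 7*sqrt(2)*z^2 - 49*sqrt(2)*z - 22*z - 84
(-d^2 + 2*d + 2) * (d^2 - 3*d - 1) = -d^4 + 5*d^3 - 3*d^2 - 8*d - 2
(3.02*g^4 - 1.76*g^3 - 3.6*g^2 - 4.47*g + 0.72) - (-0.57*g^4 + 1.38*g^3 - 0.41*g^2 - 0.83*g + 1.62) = 3.59*g^4 - 3.14*g^3 - 3.19*g^2 - 3.64*g - 0.9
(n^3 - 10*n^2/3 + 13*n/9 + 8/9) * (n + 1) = n^4 - 7*n^3/3 - 17*n^2/9 + 7*n/3 + 8/9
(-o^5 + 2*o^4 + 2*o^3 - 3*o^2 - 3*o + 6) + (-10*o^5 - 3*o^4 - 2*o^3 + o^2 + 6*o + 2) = -11*o^5 - o^4 - 2*o^2 + 3*o + 8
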